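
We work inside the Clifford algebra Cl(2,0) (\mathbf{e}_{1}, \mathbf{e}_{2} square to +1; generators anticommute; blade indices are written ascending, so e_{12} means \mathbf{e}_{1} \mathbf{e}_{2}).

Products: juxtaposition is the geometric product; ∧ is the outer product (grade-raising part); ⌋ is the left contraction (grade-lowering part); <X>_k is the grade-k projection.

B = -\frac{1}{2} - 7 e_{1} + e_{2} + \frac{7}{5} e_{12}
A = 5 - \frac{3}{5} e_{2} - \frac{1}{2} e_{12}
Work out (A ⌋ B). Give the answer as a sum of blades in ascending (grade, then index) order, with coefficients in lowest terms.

step 1: -\frac{12}{5} - \frac{854}{25} e_{1} + 5 e_{2} + 7 e_{12}
Answer: -\frac{12}{5} - \frac{854}{25} e_{1} + 5 e_{2} + 7 e_{12}


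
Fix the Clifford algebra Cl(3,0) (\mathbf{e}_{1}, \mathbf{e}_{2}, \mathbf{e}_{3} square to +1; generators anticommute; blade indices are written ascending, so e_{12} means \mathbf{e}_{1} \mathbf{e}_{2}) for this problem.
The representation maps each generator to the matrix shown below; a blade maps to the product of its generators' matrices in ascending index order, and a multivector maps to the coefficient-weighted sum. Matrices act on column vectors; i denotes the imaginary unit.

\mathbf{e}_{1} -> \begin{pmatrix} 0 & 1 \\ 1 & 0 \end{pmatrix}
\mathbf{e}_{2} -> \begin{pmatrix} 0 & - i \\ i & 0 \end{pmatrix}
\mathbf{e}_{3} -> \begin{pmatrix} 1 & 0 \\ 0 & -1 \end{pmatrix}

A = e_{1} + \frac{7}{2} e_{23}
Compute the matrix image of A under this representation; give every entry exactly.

Bivector images (products of the table entries): rho(e_{23}) = rho(\mathbf{e}_{2})rho(\mathbf{e}_{3}) = \begin{pmatrix} 0 & i \\ i & 0 \end{pmatrix}.
M = (1)*rho(e_{1}) + (\frac{7}{2})*rho(e_{23}), summed entrywise:
Answer: \begin{pmatrix} 0 & 1 + \frac{7 i}{2} \\ 1 + \frac{7 i}{2} & 0 \end{pmatrix}


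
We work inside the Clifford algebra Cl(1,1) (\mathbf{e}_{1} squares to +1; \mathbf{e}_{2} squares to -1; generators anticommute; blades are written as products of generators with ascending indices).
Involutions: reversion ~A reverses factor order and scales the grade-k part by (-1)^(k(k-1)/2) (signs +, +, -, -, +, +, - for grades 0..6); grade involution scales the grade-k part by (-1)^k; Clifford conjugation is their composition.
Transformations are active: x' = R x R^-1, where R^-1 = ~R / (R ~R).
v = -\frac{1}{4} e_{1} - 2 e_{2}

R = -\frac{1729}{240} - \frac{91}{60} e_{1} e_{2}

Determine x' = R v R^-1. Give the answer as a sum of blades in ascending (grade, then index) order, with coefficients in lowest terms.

~R = -\frac{1729}{240} + \frac{91}{60} e_{1} e_{2}, and R ~R = \frac{190463}{3840}, so R^-1 = ~R / (\frac{190463}{3840}).
R v = -\frac{1183}{960} e_{1} + \frac{3367}{240} e_{2}
Answer: \frac{839}{1380} e_{1} - \frac{716}{345} e_{2}


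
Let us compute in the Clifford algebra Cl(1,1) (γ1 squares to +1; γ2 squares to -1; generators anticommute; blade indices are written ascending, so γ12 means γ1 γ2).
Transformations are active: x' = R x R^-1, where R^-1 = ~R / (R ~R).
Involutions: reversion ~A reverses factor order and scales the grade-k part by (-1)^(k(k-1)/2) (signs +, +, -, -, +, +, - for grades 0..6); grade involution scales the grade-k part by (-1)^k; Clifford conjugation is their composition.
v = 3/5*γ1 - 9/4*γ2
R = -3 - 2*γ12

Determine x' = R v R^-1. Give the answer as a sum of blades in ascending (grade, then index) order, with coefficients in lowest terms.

~R = -3 + 2*γ12, and R ~R = 5, so R^-1 = ~R / (5).
R v = -63/10*γ1 + 159/20*γ2
Answer: 174/25*γ1 - 729/100*γ2


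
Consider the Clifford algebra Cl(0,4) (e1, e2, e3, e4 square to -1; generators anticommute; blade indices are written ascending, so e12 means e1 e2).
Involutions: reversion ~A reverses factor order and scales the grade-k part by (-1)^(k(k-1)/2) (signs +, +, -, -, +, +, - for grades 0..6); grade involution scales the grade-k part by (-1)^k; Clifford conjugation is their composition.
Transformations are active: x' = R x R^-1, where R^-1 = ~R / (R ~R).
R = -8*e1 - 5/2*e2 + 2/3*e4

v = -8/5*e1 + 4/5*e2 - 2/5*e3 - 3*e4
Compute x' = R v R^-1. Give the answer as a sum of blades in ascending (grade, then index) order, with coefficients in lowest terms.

~R = -8*e1 - 5/2*e2 + 2/3*e4, and R ~R = -2545/36, so R^-1 = ~R / (-2545/36).
R v = -44/5 - 52/5*e12 + 16/5*e13 + 376/15*e14 + e23 + 209/30*e24 + 4/15*e34
Answer: -4984/12725*e1 - 724/509*e2 + 2/5*e3 + 40287/12725*e4


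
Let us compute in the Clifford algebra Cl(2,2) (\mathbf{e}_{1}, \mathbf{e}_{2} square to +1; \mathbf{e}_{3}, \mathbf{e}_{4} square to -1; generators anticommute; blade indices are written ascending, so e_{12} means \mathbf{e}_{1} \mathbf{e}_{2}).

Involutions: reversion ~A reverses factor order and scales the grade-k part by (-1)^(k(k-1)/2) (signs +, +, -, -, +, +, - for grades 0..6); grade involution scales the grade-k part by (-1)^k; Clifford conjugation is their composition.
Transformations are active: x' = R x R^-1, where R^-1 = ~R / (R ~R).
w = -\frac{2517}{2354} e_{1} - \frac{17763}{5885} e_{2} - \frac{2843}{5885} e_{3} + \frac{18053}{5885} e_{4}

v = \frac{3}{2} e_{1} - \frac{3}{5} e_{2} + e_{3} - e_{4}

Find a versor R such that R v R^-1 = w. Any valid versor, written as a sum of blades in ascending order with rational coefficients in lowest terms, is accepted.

Since q(v) = q(w) = \frac{61}{100}, the sum R = v + w = \frac{507}{1177} e_{1} - \frac{21294}{5885} e_{2} + \frac{3042}{5885} e_{3} + \frac{12168}{5885} e_{4} does the job whenever invertible.
Answer: \frac{507}{1177} e_{1} - \frac{21294}{5885} e_{2} + \frac{3042}{5885} e_{3} + \frac{12168}{5885} e_{4}


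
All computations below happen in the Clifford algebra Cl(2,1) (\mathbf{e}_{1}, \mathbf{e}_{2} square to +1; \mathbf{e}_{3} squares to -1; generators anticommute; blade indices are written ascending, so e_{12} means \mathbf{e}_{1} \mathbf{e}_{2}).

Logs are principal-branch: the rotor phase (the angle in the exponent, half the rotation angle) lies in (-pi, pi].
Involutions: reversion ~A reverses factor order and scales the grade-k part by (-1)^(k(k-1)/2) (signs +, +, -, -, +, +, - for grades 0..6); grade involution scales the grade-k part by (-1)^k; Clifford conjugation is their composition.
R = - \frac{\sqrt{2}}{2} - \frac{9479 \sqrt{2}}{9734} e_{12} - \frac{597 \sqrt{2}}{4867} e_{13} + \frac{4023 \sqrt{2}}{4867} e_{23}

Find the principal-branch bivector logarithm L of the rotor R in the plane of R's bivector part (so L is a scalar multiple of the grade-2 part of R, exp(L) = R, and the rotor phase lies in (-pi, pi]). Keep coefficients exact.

The scalar part of R is - \frac{\sqrt{2}}{2}, so the principal-branch rotor phase is pinned; divide the bivector part by its sine to get the unit plane — L is the phase times that plane.
Concretely: cos(phase) = - \frac{\sqrt{2}}{2} gives phase = ±\frac{3 \pi}{4}, and since phase/sin(phase) is even the sign is immaterial: L = (phase/sin(phase)) * <R>_2 = (\frac{3 \sqrt{2} \pi}{4}) * <R>_2.
Answer: - \frac{28437 \pi}{19468} e_{12} - \frac{1791 \pi}{9734} e_{13} + \frac{12069 \pi}{9734} e_{23}


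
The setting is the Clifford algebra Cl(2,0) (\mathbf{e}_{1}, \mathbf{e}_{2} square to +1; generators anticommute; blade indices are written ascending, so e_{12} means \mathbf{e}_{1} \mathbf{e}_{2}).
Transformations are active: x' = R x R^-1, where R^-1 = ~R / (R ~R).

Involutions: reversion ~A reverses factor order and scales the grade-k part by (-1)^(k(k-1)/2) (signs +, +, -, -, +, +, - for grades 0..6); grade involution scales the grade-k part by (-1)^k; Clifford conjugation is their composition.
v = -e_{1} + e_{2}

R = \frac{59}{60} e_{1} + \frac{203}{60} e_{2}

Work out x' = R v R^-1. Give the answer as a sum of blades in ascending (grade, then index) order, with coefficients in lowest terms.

~R = \frac{59}{60} e_{1} + \frac{203}{60} e_{2}, and R ~R = \frac{4469}{360}, so R^-1 = ~R / (\frac{4469}{360}).
R v = \frac{12}{5} + \frac{131}{30} e_{12}
Answer: \frac{30841}{22345} e_{1} + \frac{6887}{22345} e_{2}


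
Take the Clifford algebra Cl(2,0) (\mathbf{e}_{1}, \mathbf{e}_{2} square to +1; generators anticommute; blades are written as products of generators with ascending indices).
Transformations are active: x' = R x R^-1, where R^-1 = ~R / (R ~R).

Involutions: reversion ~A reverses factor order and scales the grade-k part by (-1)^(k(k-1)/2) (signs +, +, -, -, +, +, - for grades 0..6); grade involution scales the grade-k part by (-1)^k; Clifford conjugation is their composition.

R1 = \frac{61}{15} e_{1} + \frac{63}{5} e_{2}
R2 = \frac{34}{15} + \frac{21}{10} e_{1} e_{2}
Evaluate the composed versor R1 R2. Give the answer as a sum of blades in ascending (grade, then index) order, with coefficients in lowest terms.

Distribute over the terms of R1 (each basis-blade product reordered to ascending indices, repeated generators contracted through their squares):
(\frac{61}{15} e_{1}) R2 = \frac{2074}{225} e_{1} + \frac{427}{50} e_{2}
(\frac{63}{5} e_{2}) R2 = -\frac{1323}{50} e_{1} + \frac{714}{25} e_{2}
Summing the partial products and collecting blades:
Answer: -\frac{7759}{450} e_{1} + \frac{371}{10} e_{2}


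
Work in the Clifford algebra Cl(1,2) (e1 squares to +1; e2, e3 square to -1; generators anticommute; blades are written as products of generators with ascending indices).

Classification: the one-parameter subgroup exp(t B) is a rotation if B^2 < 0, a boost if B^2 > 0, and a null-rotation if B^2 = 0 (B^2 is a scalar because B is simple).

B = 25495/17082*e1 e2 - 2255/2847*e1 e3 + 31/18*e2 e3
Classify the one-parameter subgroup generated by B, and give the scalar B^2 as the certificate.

B^2 term by term: the squares give (25495/17082)^2*(e1 e2)^2 + (-2255/2847)^2*(e1 e3)^2 + (31/18)^2*(e2 e3)^2 = 649995025/291794724*(+1) + 5085025/8105409*(+1) + 961/324*(-1) = -1/9 (each basis 2-blade squares to minus the product of its generators' squares); cross terms between blades sharing an index anticommute and cancel. So B^2 = -1/9.
Answer: rotation, certificate B^2 = -1/9. The class reads off the invariant scalar -1/9 directly.


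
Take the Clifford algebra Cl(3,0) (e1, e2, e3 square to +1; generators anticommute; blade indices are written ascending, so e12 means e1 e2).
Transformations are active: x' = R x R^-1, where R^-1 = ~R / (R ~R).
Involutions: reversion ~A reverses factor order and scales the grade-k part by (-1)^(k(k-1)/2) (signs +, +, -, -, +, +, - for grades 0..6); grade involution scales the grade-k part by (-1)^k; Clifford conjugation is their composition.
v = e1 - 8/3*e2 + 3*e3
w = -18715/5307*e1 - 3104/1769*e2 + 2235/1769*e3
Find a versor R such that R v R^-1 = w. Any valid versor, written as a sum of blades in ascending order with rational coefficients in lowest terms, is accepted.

R = v + w = -13408/5307*e1 - 23464/5307*e2 + 7542/1769*e3 works: the equal norms (154/9) guarantee its sandwich swaps v into w.
Answer: -13408/5307*e1 - 23464/5307*e2 + 7542/1769*e3


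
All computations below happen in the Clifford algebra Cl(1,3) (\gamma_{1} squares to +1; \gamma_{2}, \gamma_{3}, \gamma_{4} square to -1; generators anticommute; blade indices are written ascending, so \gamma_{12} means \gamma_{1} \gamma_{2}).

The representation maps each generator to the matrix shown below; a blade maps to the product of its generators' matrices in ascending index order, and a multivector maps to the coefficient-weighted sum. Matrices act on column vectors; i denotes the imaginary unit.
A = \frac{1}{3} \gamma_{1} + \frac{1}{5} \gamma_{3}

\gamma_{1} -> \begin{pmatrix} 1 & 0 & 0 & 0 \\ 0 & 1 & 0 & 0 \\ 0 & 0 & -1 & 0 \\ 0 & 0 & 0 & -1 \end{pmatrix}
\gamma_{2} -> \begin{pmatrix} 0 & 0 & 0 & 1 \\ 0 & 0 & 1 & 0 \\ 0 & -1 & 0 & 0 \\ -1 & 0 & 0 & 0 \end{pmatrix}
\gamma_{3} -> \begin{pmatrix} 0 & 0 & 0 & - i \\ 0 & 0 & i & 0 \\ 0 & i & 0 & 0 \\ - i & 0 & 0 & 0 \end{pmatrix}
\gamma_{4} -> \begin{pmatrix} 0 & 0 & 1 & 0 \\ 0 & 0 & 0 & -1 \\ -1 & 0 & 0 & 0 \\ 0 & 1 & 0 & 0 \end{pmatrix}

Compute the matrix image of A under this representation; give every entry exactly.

M = (\frac{1}{3})*rho(\gamma_{1}) + (\frac{1}{5})*rho(\gamma_{3}), summed entrywise:
Answer: \begin{pmatrix} \frac{1}{3} & 0 & 0 & - \frac{i}{5} \\ 0 & \frac{1}{3} & \frac{i}{5} & 0 \\ 0 & \frac{i}{5} & - \frac{1}{3} & 0 \\ - \frac{i}{5} & 0 & 0 & - \frac{1}{3} \end{pmatrix}


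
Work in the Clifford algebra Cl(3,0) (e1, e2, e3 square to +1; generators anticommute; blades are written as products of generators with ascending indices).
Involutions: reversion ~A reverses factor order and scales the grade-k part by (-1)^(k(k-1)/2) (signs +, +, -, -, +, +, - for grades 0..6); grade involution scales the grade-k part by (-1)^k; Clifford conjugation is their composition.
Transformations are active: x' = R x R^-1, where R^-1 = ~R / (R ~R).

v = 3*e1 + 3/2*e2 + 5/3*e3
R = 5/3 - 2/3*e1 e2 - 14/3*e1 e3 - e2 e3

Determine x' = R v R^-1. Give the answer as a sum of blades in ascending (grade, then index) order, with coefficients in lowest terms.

~R = 5/3 + 2/3*e1 e2 + 14/3*e1 e3 + e2 e3, and R ~R = 26, so R^-1 = ~R / (26).
R v = -34/9*e1 + 17/6*e2 + 329/18*e3 + 26/9*e1 e2 e3
Answer: -1301/351*e1 - 35/351*e2 + 371/702*e3


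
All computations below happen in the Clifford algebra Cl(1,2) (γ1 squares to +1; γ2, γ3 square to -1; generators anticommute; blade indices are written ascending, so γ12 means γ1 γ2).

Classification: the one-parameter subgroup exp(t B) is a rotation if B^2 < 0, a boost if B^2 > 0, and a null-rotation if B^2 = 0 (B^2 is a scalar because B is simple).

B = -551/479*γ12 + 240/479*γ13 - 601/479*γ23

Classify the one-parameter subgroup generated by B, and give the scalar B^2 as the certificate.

B^2 term by term: the squares give (-551/479)^2*(γ12)^2 + (240/479)^2*(γ13)^2 + (-601/479)^2*(γ23)^2 = 303601/229441*(+1) + 57600/229441*(+1) + 361201/229441*(-1) = 0 (each basis 2-blade squares to minus the product of its generators' squares); cross terms between blades sharing an index anticommute and cancel. So B^2 = 0.
Answer: null-rotation, certificate B^2 = 0. B^2 = 0 is basis-independent, so its sign is the whole story.


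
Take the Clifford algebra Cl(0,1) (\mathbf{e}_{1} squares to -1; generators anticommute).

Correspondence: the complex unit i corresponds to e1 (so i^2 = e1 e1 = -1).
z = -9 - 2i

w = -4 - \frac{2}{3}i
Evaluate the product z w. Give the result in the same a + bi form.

In blades: z = -9 - 2 e_{1}, w = -4 - \frac{2}{3} e_{1}.
Distribute z over w term by term (generator squares from the signature, products reordered to ascending indices): (-9)*w = 36 + 6 e_{1}; (-2 e_{1})*w = -\frac{4}{3} + 8 e_{1}.
Sum: \frac{104}{3} + 14 e_{1}; translating back through the correspondence:
Answer: \frac{104}{3} + 14i


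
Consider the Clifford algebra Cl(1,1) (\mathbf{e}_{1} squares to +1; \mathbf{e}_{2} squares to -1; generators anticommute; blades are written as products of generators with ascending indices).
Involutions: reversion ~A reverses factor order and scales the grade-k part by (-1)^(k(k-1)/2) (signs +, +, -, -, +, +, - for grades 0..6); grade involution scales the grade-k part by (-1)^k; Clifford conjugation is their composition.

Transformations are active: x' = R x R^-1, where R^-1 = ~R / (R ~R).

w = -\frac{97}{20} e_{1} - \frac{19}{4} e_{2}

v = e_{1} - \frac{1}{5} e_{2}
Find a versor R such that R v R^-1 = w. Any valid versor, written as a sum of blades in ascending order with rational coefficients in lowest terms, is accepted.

Here q(v) = q(w) = \frac{24}{25}; the classical choice R = v + w = -\frac{77}{20} e_{1} - \frac{99}{20} e_{2} then realises v -> w under the sandwich.
Answer: -\frac{77}{20} e_{1} - \frac{99}{20} e_{2}


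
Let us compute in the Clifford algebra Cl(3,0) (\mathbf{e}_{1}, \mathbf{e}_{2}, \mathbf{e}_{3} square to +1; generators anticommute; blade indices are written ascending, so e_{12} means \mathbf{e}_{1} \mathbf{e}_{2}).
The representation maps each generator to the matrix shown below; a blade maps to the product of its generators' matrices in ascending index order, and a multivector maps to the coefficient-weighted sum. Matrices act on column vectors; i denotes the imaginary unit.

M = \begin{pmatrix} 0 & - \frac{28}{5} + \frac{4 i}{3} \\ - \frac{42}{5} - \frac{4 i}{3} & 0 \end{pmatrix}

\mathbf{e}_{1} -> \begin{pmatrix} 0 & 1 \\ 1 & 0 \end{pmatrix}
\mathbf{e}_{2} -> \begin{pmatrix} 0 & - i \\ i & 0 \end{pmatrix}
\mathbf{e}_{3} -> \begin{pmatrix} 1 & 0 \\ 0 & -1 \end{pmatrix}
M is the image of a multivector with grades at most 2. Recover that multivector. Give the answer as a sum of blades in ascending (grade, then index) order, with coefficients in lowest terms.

Method: 1, rho(e_{1}), rho(e_{2}), rho(e_{3}) form a trace-orthogonal basis of the 2x2 complex matrices (tr(X Y) = 2 if X = Y, else 0), so M = m0*1 + m1*rho(e_{1}) + m2*rho(e_{2}) + m3*rho(e_{3}) with m0 = tr(M)/2 = 0, m1 = tr(M rho(e_{1}))/2 = -7, m2 = tr(M rho(e_{2}))/2 = - \frac{4}{3} + \frac{7 i}{5}, m3 = tr(M rho(e_{3}))/2 = 0.
Multiplying table entries, the bivector images are rho(e_{12}) = i*rho(e_{3}), rho(e_{13}) = -i*rho(e_{2}), rho(e_{23}) = i*rho(e_{1}); with real blade coefficients the real parts of m0..m3 are the coefficients of 1, e_{1}, e_{2}, e_{3} and the imaginary parts give the bivectors (e_{23}: Im m1, e_{13}: -Im m2, e_{12}: Im m3).
Answer: -7 e_{1} - \frac{4}{3} e_{2} - \frac{7}{5} e_{13}


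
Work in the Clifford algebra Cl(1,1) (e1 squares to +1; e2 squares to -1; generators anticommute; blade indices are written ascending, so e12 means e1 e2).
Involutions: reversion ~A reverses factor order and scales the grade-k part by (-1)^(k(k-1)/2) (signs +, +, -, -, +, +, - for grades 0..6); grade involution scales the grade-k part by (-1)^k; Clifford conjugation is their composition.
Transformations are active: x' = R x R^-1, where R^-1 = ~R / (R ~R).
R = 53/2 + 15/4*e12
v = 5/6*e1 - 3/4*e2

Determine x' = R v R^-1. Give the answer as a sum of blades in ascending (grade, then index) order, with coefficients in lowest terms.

~R = 53/2 - 15/4*e12, and R ~R = 11011/16, so R^-1 = ~R / (11011/16).
R v = 1195/48*e1 - 23*e2
Answer: 71615/66066*e1 - 44983/44044*e2


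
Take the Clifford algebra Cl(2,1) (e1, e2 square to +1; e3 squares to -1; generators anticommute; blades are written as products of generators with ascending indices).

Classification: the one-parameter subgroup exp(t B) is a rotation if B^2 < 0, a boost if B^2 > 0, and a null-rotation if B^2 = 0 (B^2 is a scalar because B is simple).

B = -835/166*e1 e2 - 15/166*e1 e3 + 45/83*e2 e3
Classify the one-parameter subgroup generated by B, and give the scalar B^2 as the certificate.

B^2 term by term: the squares give (-835/166)^2*(e1 e2)^2 + (-15/166)^2*(e1 e3)^2 + (45/83)^2*(e2 e3)^2 = 697225/27556*(-1) + 225/27556*(+1) + 2025/6889*(+1) = -25 (each basis 2-blade squares to minus the product of its generators' squares); cross terms between blades sharing an index anticommute and cancel. So B^2 = -25.
Answer: rotation, certificate B^2 = -25. Why this suffices: the scalar -25 survives any versor conjugation, so its sign alone determines the class however B is presented.


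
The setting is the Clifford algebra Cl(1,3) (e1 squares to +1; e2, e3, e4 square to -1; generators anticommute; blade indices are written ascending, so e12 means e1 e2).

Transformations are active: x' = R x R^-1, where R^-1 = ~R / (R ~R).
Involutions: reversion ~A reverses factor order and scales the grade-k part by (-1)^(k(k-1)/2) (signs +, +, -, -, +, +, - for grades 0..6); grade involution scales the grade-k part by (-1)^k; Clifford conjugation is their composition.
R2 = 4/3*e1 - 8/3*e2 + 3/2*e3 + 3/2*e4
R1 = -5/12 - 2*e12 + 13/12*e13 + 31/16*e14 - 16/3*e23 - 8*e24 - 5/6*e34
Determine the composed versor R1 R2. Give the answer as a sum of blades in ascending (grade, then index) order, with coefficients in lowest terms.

Distribute over the terms of R2 (each basis-blade product reordered to ascending indices, repeated generators contracted through their squares):
R1 (4/3*e1) = -5/9*e1 + 8/3*e2 - 13/9*e3 - 31/12*e4 - 64/9*e123 - 32/3*e124 - 10/9*e134
R1 (-8/3*e2) = -16/3*e1 + 10/9*e2 + 128/9*e3 + 64/3*e4 + 26/9*e123 + 31/6*e124 + 20/9*e234
R1 (3/2*e3) = -13/8*e1 + 8*e2 - 5/8*e3 - 5/4*e4 - 3*e123 - 93/32*e134 + 12*e234
R1 (3/2*e4) = -93/32*e1 + 12*e2 + 5/4*e3 - 5/8*e4 - 3*e124 + 13/8*e134 - 8*e234
Summing the partial products and collecting blades:
Answer: -3001/288*e1 + 214/9*e2 + 965/72*e3 + 135/8*e4 - 65/9*e123 - 17/2*e124 - 689/288*e134 + 56/9*e234


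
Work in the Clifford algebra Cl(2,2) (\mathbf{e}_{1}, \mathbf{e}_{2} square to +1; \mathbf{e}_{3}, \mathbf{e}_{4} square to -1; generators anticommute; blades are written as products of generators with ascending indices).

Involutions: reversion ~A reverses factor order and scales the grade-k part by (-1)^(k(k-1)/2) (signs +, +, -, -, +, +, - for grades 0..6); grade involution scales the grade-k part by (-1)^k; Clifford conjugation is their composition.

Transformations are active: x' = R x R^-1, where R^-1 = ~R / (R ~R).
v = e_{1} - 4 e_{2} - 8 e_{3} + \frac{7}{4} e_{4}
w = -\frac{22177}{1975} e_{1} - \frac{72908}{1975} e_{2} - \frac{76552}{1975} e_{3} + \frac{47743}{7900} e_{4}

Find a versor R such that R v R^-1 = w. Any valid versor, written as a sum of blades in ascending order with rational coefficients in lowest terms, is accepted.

Here q(v) = q(w) = -\frac{801}{16}; the classical choice R = v + w = -\frac{20202}{1975} e_{1} - \frac{80808}{1975} e_{2} - \frac{92352}{1975} e_{3} + \frac{15392}{1975} e_{4} then realises v -> w under the sandwich.
Answer: -\frac{20202}{1975} e_{1} - \frac{80808}{1975} e_{2} - \frac{92352}{1975} e_{3} + \frac{15392}{1975} e_{4}


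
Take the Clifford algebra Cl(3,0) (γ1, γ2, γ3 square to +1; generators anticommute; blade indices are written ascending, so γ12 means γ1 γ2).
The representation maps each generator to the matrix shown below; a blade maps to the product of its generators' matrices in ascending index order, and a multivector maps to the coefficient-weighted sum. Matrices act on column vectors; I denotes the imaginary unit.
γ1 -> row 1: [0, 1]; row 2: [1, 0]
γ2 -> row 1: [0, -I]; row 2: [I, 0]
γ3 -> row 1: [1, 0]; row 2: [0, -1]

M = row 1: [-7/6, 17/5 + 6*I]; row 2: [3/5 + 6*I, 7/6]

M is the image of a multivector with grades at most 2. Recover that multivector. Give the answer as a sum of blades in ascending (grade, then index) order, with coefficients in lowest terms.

Method: 1, rho(γ1), rho(γ2), rho(γ3) form a trace-orthogonal basis of the 2x2 complex matrices (tr(X Y) = 2 if X = Y, else 0), so M = m0*1 + m1*rho(γ1) + m2*rho(γ2) + m3*rho(γ3) with m0 = tr(M)/2 = 0, m1 = tr(M rho(γ1))/2 = 2 + 6*I, m2 = tr(M rho(γ2))/2 = 7*I/5, m3 = tr(M rho(γ3))/2 = -7/6.
Multiplying table entries, the bivector images are rho(γ12) = I*rho(γ3), rho(γ13) = -I*rho(γ2), rho(γ23) = I*rho(γ1); with real blade coefficients the real parts of m0..m3 are the coefficients of 1, γ1, γ2, γ3 and the imaginary parts give the bivectors (γ23: Im m1, γ13: -Im m2, γ12: Im m3).
Answer: 2*γ1 - 7/6*γ3 - 7/5*γ13 + 6*γ23


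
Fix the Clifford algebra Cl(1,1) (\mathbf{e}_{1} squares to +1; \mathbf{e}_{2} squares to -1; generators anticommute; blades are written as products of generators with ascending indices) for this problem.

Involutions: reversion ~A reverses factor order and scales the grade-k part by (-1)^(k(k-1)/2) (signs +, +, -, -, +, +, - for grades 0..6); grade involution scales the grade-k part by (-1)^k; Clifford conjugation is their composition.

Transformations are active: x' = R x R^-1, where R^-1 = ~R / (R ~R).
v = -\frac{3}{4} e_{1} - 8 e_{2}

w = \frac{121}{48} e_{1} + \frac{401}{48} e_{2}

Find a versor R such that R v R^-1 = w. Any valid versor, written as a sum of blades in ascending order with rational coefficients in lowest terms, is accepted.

Here q(v) = q(w) = -\frac{1015}{16}; the classical choice R = v + w = \frac{85}{48} e_{1} + \frac{17}{48} e_{2} then realises v -> w under the sandwich.
Answer: \frac{85}{48} e_{1} + \frac{17}{48} e_{2}


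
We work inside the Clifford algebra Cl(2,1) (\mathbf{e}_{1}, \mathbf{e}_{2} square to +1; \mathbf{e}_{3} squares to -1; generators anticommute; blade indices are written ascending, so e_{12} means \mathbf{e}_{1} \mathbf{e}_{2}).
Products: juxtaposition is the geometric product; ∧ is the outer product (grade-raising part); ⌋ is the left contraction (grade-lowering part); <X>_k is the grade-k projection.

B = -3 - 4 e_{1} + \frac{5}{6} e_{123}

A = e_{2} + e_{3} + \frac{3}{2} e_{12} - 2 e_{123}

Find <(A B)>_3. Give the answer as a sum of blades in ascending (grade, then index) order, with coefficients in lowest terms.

step 1: -\frac{5}{3} + 3 e_{2} - \frac{17}{4} e_{3} - \frac{4}{3} e_{12} + \frac{19}{6} e_{13} + 8 e_{23} + 6 e_{123}
step 2: 6 e_{123}
Answer: 6 e_{123}


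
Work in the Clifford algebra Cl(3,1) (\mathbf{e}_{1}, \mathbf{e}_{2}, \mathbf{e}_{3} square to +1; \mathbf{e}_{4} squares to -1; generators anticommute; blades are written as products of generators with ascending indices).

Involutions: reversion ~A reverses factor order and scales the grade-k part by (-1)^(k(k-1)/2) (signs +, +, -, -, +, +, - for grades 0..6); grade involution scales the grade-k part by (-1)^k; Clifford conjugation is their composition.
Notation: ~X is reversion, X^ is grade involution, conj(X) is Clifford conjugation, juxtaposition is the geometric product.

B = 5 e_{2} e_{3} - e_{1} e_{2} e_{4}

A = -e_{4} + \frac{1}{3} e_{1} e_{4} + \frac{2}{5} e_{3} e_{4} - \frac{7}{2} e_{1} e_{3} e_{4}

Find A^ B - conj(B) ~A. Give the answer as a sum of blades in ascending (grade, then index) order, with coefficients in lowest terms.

first term: \frac{1}{3} e_{2} + e_{1} e_{2} + \frac{7}{2} e_{2} e_{3} - 2 e_{2} e_{4} + \frac{2}{5} e_{1} e_{2} e_{3} - \frac{35}{2} e_{1} e_{2} e_{4} + 5 e_{2} e_{3} e_{4} + \frac{5}{3} e_{1} e_{2} e_{3} e_{4}
second term: -\frac{1}{3} e_{2} - e_{1} e_{2} - \frac{7}{2} e_{2} e_{3} + 2 e_{2} e_{4} + \frac{2}{5} e_{1} e_{2} e_{3} - \frac{35}{2} e_{1} e_{2} e_{4} + 5 e_{2} e_{3} e_{4} + \frac{5}{3} e_{1} e_{2} e_{3} e_{4}
Answer: \frac{2}{3} e_{2} + 2 e_{1} e_{2} + 7 e_{2} e_{3} - 4 e_{2} e_{4}


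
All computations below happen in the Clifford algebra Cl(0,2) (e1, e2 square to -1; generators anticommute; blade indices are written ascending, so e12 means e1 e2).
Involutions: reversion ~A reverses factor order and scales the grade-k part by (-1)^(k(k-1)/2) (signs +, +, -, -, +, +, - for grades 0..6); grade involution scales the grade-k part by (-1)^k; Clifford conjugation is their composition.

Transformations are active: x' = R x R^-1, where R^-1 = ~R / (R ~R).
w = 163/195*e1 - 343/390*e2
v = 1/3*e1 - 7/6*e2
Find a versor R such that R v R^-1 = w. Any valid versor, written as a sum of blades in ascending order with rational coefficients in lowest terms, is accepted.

R = v + w = 76/65*e1 - 133/65*e2 works: the equal norms (-53/36) guarantee its sandwich swaps v into w.
Answer: 76/65*e1 - 133/65*e2


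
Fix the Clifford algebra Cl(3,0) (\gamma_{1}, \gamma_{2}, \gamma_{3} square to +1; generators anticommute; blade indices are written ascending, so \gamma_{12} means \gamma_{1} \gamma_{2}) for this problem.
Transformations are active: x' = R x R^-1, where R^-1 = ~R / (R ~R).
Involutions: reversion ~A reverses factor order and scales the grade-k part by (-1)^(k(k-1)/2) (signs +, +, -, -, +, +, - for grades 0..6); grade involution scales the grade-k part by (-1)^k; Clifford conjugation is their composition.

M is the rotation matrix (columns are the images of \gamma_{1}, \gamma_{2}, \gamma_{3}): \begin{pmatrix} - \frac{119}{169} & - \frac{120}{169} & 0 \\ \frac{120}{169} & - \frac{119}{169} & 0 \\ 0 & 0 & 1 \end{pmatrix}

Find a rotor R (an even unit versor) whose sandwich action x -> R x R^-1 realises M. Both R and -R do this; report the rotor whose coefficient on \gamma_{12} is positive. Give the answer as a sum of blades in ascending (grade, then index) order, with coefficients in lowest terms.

Method: write R = a + b12*\gamma_{12} + b13*\gamma_{13} + b23*\gamma_{23} with a^2 + b12^2 + b13^2 + b23^2 = 1 (so R^-1 = ~R). Expanding the columns R e_j ~R gives tr M = 4a^2 - 1 and, from the antisymmetric part, M21 - M12 = -4a*b12, M13 - M31 = 4a*b13, M32 - M23 = -4a*b23.
Here tr M = -\frac{69}{169}, so a^2 = (1 + tr M)/4 = \frac{25}{169} and a = ±\frac{5}{13}. Taking a = \frac{5}{13}: M21 - M12 = \frac{240}{169}, M13 - M31 = 0, M32 - M23 = 0, giving b12 = -\frac{12}{13}, b13 = 0, b23 = 0, i.e. R = \frac{5}{13} - \frac{12}{13} \gamma_{12}.
Its \gamma_{12} coefficient is negative, so report the other preimage -R.
Answer: -\frac{5}{13} + \frac{12}{13} \gamma_{12}. Why the constraint matters: R and -R act identically through the sandwich — M has trace -\frac{69}{169} either way — so only the sign condition on \gamma_{12} picks one of the two preimages.


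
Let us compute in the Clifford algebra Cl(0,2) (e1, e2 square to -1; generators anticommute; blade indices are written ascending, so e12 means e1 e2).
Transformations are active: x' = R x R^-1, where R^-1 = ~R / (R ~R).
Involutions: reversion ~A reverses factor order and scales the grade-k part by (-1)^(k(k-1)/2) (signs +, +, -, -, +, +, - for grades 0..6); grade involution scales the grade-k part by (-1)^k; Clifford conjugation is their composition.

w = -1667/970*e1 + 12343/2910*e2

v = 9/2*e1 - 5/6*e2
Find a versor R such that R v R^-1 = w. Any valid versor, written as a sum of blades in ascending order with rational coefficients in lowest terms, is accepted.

Construction: equal norms (both -377/18) license R = v + w = 1349/485*e1 + 1653/485*e2 — nothing changes along that direction, while (v - w)/2 changes sign, so v maps onto w.
Answer: 1349/485*e1 + 1653/485*e2


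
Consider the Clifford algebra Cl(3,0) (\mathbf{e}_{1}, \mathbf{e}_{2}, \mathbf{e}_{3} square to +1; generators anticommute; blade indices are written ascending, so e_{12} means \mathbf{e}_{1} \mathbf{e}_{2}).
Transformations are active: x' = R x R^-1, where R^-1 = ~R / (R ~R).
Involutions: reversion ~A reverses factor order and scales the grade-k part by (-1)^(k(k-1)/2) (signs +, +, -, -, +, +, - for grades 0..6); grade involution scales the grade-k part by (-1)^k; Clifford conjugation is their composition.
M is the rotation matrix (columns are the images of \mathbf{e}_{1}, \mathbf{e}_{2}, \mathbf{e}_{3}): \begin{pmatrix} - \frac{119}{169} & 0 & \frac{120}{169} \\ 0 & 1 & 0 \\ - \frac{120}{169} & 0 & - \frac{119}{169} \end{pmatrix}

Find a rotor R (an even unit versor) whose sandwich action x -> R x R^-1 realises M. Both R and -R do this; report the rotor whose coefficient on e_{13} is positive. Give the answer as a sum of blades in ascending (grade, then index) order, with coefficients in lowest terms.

Method: write R = a + b12*e_{12} + b13*e_{13} + b23*e_{23} with a^2 + b12^2 + b13^2 + b23^2 = 1 (so R^-1 = ~R). Expanding the columns R e_j ~R gives tr M = 4a^2 - 1 and, from the antisymmetric part, M21 - M12 = -4a*b12, M13 - M31 = 4a*b13, M32 - M23 = -4a*b23.
Here tr M = -\frac{69}{169}, so a^2 = (1 + tr M)/4 = \frac{25}{169} and a = ±\frac{5}{13}. Taking a = \frac{5}{13}: M21 - M12 = 0, M13 - M31 = \frac{240}{169}, M32 - M23 = 0, giving b12 = 0, b13 = \frac{12}{13}, b23 = 0, i.e. R = \frac{5}{13} + \frac{12}{13} e_{13}.
Its e_{13} coefficient is already positive.
Answer: \frac{5}{13} + \frac{12}{13} e_{13}. Sheet selection: the two-to-one cover makes ±R indistinguishable at the matrix level (trace -\frac{69}{169}), so uniqueness comes from the required sign on e_{13}.


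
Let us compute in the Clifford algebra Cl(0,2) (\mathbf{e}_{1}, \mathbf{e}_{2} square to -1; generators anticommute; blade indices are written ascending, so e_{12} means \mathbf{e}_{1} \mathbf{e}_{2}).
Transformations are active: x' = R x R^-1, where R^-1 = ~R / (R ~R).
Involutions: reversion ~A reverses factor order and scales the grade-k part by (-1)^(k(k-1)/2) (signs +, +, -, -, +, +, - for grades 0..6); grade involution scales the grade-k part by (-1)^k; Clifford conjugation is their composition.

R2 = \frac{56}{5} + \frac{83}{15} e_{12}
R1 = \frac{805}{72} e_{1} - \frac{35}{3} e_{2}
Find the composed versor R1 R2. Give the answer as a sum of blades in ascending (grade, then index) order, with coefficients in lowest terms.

Distribute over the terms of R1 (each basis-blade product reordered to ascending indices, repeated generators contracted through their squares):
(\frac{805}{72} e_{1}) R2 = \frac{1127}{9} e_{1} - \frac{13363}{216} e_{2}
(-\frac{35}{3} e_{2}) R2 = -\frac{581}{9} e_{1} - \frac{392}{3} e_{2}
Summing the partial products and collecting blades:
Answer: \frac{182}{3} e_{1} - \frac{41587}{216} e_{2}


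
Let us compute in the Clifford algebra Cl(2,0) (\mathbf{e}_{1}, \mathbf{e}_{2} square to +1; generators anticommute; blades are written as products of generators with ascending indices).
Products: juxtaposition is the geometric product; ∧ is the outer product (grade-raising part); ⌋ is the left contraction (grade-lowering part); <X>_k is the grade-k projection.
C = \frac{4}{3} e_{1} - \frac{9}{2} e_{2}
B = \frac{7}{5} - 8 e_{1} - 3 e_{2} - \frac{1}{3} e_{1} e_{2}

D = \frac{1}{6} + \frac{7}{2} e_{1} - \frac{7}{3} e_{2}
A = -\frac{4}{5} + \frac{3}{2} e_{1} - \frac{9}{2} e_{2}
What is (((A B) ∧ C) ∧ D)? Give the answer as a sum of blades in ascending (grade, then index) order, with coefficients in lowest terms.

step 1: \frac{19}{50} + 7 e_{1} - \frac{22}{5} e_{2} - \frac{1207}{30} e_{1} e_{2}
step 2: \frac{38}{75} e_{1} - \frac{171}{100} e_{2} - \frac{769}{30} e_{1} e_{2}
step 3: \frac{19}{225} e_{1} - \frac{57}{200} e_{2} + \frac{191}{360} e_{1} e_{2}
Answer: \frac{19}{225} e_{1} - \frac{57}{200} e_{2} + \frac{191}{360} e_{1} e_{2}


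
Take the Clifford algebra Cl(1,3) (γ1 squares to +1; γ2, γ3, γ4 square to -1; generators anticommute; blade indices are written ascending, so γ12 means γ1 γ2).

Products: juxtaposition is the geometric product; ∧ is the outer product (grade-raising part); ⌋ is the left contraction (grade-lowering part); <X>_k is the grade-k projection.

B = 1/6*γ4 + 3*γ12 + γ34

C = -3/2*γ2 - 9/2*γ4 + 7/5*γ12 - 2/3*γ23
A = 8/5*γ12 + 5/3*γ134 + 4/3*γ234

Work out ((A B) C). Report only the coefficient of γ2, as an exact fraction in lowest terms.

step 1: 24/5 - 5/3*γ1 - 4/3*γ2 - 5/18*γ13 - 2/9*γ23 + 4/15*γ124 + 4*γ134 + 5*γ234 + 8/5*γ1234
step 2: -58/27 - 28/15*γ1 - 143/15*γ2 - 5/9*γ3 - 1342/75*γ4 + 14317/1350*γ12 + 796/45*γ13 + 49/6*γ14 + 851/45*γ23 + 6*γ24 + 487/50*γ34 + 1421/180*γ123 - 8/3*γ124 + 1949/180*γ134 + 33/5*γ234 - 6*γ1234
Answer: -143/15


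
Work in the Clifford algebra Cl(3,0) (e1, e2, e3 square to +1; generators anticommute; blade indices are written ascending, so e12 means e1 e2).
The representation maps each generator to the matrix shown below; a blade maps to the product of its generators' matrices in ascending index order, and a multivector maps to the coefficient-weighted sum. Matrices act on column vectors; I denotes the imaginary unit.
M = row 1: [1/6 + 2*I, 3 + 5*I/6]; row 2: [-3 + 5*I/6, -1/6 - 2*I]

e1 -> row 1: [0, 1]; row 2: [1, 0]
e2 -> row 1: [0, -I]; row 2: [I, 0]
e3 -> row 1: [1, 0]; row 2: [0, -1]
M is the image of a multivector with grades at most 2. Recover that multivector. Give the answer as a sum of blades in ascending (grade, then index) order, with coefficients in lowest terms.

Method: 1, rho(e1), rho(e2), rho(e3) form a trace-orthogonal basis of the 2x2 complex matrices (tr(X Y) = 2 if X = Y, else 0), so M = m0*1 + m1*rho(e1) + m2*rho(e2) + m3*rho(e3) with m0 = tr(M)/2 = 0, m1 = tr(M rho(e1))/2 = 5*I/6, m2 = tr(M rho(e2))/2 = 3*I, m3 = tr(M rho(e3))/2 = 1/6 + 2*I.
Multiplying table entries, the bivector images are rho(e12) = I*rho(e3), rho(e13) = -I*rho(e2), rho(e23) = I*rho(e1); with real blade coefficients the real parts of m0..m3 are the coefficients of 1, e1, e2, e3 and the imaginary parts give the bivectors (e23: Im m1, e13: -Im m2, e12: Im m3).
Answer: 1/6*e3 + 2*e12 - 3*e13 + 5/6*e23


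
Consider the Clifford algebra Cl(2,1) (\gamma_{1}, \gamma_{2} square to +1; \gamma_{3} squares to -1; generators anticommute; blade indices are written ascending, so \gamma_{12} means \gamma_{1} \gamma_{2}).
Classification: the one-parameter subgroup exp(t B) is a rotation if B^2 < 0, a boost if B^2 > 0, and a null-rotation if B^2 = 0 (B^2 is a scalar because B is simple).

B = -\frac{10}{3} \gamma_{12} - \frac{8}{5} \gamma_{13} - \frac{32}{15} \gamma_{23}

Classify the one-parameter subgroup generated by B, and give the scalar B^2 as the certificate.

B^2 term by term: the squares give (-\frac{10}{3})^2*(\gamma_{12})^2 + (-\frac{8}{5})^2*(\gamma_{13})^2 + (-\frac{32}{15})^2*(\gamma_{23})^2 = \frac{100}{9}*(-1) + \frac{64}{25}*(+1) + \frac{1024}{225}*(+1) = -4 (each basis 2-blade squares to minus the product of its generators' squares); cross terms between blades sharing an index anticommute and cancel. So B^2 = -4.
Answer: rotation, certificate B^2 = -4. Check the certificate: B^2 = -4, and that sign is decisive whatever form B takes.


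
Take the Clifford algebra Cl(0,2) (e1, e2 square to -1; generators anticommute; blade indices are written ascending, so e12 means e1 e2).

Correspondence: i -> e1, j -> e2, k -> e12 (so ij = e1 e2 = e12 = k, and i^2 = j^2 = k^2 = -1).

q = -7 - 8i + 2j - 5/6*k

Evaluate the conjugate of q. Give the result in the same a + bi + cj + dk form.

In blades: q = -7 - 8*e1 + 2*e2 - 5/6*e12.
Conjugation here is Clifford conjugation: the scalar is fixed and the grade-1 and grade-2 blades all flip sign, giving -7 + 8*e1 - 2*e2 + 5/6*e12; translating back:
Answer: -7 + 8i - 2j + 5/6*k


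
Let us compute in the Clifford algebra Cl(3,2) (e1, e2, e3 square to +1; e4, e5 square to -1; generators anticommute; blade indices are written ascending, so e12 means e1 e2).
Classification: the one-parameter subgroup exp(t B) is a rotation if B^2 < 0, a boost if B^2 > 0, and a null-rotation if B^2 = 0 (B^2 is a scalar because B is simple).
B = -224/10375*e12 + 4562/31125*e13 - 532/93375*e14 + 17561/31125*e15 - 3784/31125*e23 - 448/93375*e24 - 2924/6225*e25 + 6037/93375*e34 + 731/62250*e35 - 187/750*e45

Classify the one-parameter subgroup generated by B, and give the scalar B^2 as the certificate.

B^2 term by term: the squares give (-224/10375)^2*(e12)^2 + (4562/31125)^2*(e13)^2 + (-532/93375)^2*(e14)^2 + (17561/31125)^2*(e15)^2 + (-3784/31125)^2*(e23)^2 + (-448/93375)^2*(e24)^2 + (-2924/6225)^2*(e25)^2 + (6037/93375)^2*(e34)^2 + (731/62250)^2*(e35)^2 + (-187/750)^2*(e45)^2 = 50176/107640625*(-1) + 20811844/968765625*(-1) + 283024/8718890625*(+1) + 308388721/968765625*(+1) + 14318656/968765625*(-1) + 200704/8718890625*(+1) + 8549776/38750625*(+1) + 36445369/8718890625*(+1) + 534361/3875062500*(+1) + 34969/562500*(-1) = 4/9 (each basis 2-blade squares to minus the product of its generators' squares); cross terms between blades sharing an index anticommute and cancel; the commuting (index-disjoint) pairs give grade-4 terms 2*c*c'*(blade product), which cancel blade by blade — e1234: -2704576/968765625 + 4087552/2906296875 + 4026176/2906296875 = 0; e1235: -163744/322921875 + 26678576/193753125 - 132901648/968765625 = 0; e1245: 41888/3890625 - 3111136/581259375 - 15734656/2906296875 = 0; e1345: -853094/11671875 + 388892/2906296875 + 212031514/2906296875 = 0; e2345: 707608/11671875 + 327488/2906296875 - 35304376/581259375 = 0 — confirming B is simple. So B^2 = 4/9.
Answer: boost, certificate B^2 = 4/9. Check the certificate: B^2 = 4/9, and that sign is decisive whatever form B takes.


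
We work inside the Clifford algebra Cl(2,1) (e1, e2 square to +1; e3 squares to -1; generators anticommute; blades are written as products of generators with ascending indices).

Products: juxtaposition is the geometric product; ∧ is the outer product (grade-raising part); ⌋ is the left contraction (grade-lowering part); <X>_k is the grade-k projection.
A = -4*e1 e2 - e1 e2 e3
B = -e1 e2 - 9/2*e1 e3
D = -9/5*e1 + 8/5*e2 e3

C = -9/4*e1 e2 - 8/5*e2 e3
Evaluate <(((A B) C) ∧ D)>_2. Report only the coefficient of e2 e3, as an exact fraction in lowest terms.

step 1: -4 - 9/2*e2 - e3 - 18*e2 e3
step 2: 144/5 - 81/8*e1 + 8/5*e2 + 36/5*e3 + 9*e1 e2 - 81/2*e1 e3 + 32/5*e2 e3 + 9/4*e1 e2 e3
step 3: -1296/25*e1 + 72/25*e1 e2 + 324/25*e1 e3 + 1152/25*e2 e3 - 693/25*e1 e2 e3
step 4: 72/25*e1 e2 + 324/25*e1 e3 + 1152/25*e2 e3
Answer: 1152/25
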